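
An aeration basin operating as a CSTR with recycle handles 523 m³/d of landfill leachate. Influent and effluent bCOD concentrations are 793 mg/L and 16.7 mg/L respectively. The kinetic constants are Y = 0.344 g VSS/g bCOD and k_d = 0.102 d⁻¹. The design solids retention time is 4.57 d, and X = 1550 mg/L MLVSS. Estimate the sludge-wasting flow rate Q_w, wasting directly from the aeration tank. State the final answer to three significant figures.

Q_w ≈ 61.5 m³/d

Steady-state biomass mass balance: V·X·(1 + k_d·θ_c) = Y·Q·(S₀ − S)·θ_c, so V = 0.344 × 523 × (793 − 16.7) × 4.57 / [1550 × (1 + 0.102 × 4.57)] = 6.38×10^5 / 2273 = 280.9 m³.
Wasting from the aeration tank: Q_w = V / θ_c = 280.9 / 4.57 = 61.46 m³/d.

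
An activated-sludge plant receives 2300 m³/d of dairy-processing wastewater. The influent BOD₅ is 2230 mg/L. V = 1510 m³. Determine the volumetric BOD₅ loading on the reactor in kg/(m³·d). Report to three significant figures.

L_v ≈ 3.40 kg BOD₅/(m³·d)

L_v = Q S₀ / V = 2300 × 2230 × 10⁻³ / 1510 = 3.397 kg/(m³·d).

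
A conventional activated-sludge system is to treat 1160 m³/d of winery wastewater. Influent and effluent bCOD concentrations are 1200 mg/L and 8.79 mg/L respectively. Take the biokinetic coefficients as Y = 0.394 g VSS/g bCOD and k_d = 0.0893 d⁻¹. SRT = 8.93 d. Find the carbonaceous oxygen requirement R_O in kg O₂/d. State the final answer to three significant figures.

The observed yield is Y_obs = Y/(1 + k_d·θ_c) = 0.394 / (1 + 0.0893 × 8.93) = 0.394 / 1.797 = 0.2192 g VSS per g bCOD removed.
ΔS = 1200 − 8.79 = 1191 mg/L, so the substrate removal rate is 1160 × 1191/1000 = 1382 kg bCOD/d.
Net sludge production P_X = 0.2192 × 1382 = 302.9 kg VSS/d.
R_O = Q·ΔS − 1.42 P_X = 1382 − 430.1 = 951.7 kg O₂/d.

R_O ≈ 952 kg O₂/d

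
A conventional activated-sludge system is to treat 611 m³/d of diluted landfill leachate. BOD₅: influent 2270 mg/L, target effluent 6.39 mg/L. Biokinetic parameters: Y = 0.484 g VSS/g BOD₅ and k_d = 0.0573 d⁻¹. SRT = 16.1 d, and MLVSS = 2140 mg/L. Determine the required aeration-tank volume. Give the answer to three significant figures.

V ≈ 2620 m³

From the SRT design equation V = Y Q (S₀−S) θ_c / [X (1 + k_d θ_c)] = 0.484 × 611 × (2270 − 6.39) × 16.1 / [2140 × (1 + 0.0573 × 16.1)] = 1.08×10^7 / 4114 = 2620 m³.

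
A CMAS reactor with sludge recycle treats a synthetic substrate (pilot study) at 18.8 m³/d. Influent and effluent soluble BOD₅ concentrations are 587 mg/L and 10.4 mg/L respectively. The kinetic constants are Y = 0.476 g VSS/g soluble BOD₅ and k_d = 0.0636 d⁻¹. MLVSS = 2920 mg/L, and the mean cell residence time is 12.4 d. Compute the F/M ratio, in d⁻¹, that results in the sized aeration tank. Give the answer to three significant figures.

F/M ≈ 0.309 d⁻¹

Steady-state biomass mass balance: V·X·(1 + k_d·θ_c) = Y·Q·(S₀ − S)·θ_c, so V = 0.476 × 18.8 × (587 − 10.4) × 12.4 / [2920 × (1 + 0.0636 × 12.4)] = 6.4×10^4 / 5223 = 12.25 m³.
F/M = applied load / biomass = Q·S₀/(V·X) = 18.8 × 587 / (12.25 × 2920) = 0.3085 d⁻¹.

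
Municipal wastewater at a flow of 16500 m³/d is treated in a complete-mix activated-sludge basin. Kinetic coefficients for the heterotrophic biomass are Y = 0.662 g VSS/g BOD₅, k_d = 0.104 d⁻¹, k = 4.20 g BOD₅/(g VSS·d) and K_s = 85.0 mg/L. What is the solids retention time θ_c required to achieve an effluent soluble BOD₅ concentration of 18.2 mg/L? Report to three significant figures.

At the target effluent, Y k S/(K_s+S) = 0.662×4.20×18.2/103.2 = 0.4903 d⁻¹.
1/θ_c = 0.4903 − 0.104 = 0.3863 d⁻¹, so θ_c = 2.588 d.

θ_c ≈ 2.59 d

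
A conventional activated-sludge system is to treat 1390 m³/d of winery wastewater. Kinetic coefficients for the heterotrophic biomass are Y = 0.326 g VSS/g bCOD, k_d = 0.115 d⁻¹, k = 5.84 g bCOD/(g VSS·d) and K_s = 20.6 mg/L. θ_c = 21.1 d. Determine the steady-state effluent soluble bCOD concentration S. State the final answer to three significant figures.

S ≈ 1.92 mg/L

From the Monod/SRT balance for a CMAS, S = K_s·(1+k_d θ_c)/[θ_c·(Y k − k_d) − 1] = 20.6 × (1 + 0.115 × 21.1) / [21.1 × (0.326 × 5.84 − 0.115) − 1] = 70.59 / 36.74 = 1.921 mg/L.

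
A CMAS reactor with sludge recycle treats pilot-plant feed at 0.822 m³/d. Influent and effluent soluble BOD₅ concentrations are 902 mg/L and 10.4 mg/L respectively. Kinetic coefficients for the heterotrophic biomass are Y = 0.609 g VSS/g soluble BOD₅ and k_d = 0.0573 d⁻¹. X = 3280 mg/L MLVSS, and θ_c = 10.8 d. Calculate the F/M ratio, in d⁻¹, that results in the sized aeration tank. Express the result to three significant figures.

From the SRT design equation V = Y Q (S₀−S) θ_c / [X (1 + k_d θ_c)] = 0.609 × 0.822 × (902 − 10.4) × 10.8 / [3280 × (1 + 0.0573 × 10.8)] = 4.82×10^3 / 5310 = 0.9078 m³.
F/M = applied load / biomass = Q·S₀/(V·X) = 0.822 × 902 / (0.9078 × 3280) = 0.2490 d⁻¹.

F/M ≈ 0.249 d⁻¹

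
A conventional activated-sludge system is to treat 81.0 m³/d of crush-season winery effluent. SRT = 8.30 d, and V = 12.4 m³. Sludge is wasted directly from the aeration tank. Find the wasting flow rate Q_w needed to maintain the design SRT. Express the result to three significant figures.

Wasting from the aeration tank: Q_w = V / θ_c = 12.40 / 8.30 = 1.494 m³/d.

Q_w ≈ 1.49 m³/d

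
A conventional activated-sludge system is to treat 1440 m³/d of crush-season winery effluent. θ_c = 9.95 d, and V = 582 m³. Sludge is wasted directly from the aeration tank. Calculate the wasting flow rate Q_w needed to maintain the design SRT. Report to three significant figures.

Wasting from the aeration tank: Q_w = V / θ_c = 582.0 / 9.95 = 58.49 m³/d.

Q_w ≈ 58.5 m³/d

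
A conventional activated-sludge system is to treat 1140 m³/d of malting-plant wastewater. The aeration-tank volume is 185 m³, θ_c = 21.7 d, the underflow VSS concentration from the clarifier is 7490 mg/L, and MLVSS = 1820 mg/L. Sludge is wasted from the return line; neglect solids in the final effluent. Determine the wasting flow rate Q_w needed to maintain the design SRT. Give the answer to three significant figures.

Q_w = (V·X)/(θ_c X_r) = 185.0 × 1820 / (21.7 × 7490) = 2.072 m³/d.

Q_w ≈ 2.07 m³/d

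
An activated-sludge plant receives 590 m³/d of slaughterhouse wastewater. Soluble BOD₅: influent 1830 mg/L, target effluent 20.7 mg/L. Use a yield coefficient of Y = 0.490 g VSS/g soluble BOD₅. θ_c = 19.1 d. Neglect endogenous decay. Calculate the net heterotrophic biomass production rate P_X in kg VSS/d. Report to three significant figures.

Since k_d ≈ 0, Y_obs = Y = 0.490 g VSS/g soluble BOD₅.
Substrate removed = Q·(S₀ − S) = 590 m³/d × (1830 − 20.7) g/m³ = 1.07×10^6 g/d = 1067 kg/d.
So the net sludge growth is P_X = 0.4900 × 1067 = 523.1 kg VSS/d.

P_X ≈ 523 kg VSS/d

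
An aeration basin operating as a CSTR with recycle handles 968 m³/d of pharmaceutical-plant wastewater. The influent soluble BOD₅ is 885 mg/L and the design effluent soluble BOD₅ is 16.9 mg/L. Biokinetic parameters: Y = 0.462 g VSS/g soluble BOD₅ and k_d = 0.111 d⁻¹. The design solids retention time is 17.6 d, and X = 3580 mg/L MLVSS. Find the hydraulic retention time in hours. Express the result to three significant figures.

Steady-state biomass mass balance: V·X·(1 + k_d·θ_c) = Y·Q·(S₀ − S)·θ_c, so V = 0.462 × 968 × (885 − 16.9) × 17.6 / [3580 × (1 + 0.111 × 17.6)] = 6.83×10^6 / 10574 = 646.2 m³.
Hydraulic retention time τ = V/Q = 646.2 / 968 = 0.6676 d = 16.02 h.

τ ≈ 16.0 h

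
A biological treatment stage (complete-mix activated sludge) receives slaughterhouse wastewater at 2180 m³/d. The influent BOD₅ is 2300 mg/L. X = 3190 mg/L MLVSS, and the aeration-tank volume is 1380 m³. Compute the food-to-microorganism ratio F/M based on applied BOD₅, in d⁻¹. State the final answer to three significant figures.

F/M ≈ 1.14 d⁻¹

F/M = applied load / biomass = Q·S₀/(V·X) = 2180 × 2300 / (1380 × 3190) = 1.139 d⁻¹.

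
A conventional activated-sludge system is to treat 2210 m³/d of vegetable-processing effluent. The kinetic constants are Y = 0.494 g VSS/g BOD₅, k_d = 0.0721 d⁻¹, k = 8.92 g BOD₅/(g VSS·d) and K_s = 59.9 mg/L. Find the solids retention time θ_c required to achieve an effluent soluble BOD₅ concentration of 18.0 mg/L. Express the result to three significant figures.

From 1/θ_c = Y·k·S/(K_s + S) − k_d: Y·k·S/(K_s+S) = 0.494 × 8.92 × 18.0 / (59.9 + 18.0) = 1.018 d⁻¹.
θ_c = 1/(μ − k_d) = 1/(1.018 − 0.0721) = 1/0.9461 = 1.057 d.

θ_c ≈ 1.06 d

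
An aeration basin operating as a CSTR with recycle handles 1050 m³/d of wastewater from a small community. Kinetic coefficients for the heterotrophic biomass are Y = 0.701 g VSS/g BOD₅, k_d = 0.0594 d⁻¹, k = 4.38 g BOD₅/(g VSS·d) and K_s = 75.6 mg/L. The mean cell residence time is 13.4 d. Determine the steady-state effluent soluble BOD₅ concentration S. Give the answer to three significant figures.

For a completely mixed reactor with recycle the Lawrence–McCarty relation gives S = K_s·(1 + k_d·θ_c) / [θ_c·(Y·k − k_d) − 1] = 75.6 × (1 + 0.0594 × 13.4) / [13.4 × (0.701 × 4.38 − 0.0594) − 1] = 135.8 / 39.35 = 3.451 mg/L.

S ≈ 3.45 mg/L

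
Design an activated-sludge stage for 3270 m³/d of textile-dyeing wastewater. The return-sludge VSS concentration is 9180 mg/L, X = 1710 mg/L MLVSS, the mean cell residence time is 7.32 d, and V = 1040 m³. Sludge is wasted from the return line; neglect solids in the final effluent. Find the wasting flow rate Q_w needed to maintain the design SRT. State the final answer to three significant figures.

θ_c = V·X/(Q_w·X_r) when wasting from the recycle, so Q_w = V·X/(θ_c·X_r) = 1040 × 1710 / (7.32 × 9180) = 26.47 m³/d.

Q_w ≈ 26.5 m³/d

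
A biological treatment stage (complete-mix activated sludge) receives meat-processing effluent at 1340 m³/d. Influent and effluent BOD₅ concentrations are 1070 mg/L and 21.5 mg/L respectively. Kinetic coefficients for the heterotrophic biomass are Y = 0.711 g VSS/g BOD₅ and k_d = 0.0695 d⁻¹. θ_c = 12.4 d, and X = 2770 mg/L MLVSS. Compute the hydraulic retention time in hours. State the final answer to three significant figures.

From the SRT design equation V = Y Q (S₀−S) θ_c / [X (1 + k_d θ_c)] = 0.711 × 1340 × (1070 − 21.5) × 12.4 / [2770 × (1 + 0.0695 × 12.4)] = 1.24×10^7 / 5157 = 2402 m³.
Hydraulic retention time τ = V/Q = 2402 / 1340 = 1.792 d = 43.02 h.

τ ≈ 43.0 h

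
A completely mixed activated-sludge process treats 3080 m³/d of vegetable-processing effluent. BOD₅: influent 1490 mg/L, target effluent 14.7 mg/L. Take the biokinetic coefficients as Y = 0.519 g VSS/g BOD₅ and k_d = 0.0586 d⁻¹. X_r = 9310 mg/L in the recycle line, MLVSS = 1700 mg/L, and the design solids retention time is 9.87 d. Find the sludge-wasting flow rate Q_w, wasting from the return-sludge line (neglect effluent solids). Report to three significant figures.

Steady-state biomass mass balance: V·X·(1 + k_d·θ_c) = Y·Q·(S₀ − S)·θ_c, so V = 0.519 × 3080 × (1490 − 14.7) × 9.87 / [1700 × (1 + 0.0586 × 9.87)] = 2.33×10^7 / 2683 = 8675 m³.
Wasting from the return line (neglecting effluent solids): Q_w = V·X / (θ_c·X_r) = 8675 × 1700 / (9.87 × 9310) = 160.5 m³/d.

Q_w ≈ 160 m³/d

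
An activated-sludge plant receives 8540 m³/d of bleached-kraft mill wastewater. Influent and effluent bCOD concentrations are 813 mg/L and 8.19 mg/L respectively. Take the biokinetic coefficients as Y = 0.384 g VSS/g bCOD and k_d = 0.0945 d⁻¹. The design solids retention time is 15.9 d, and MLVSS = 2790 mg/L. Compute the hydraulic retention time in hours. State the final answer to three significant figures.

From the SRT design equation V = Y Q (S₀−S) θ_c / [X (1 + k_d θ_c)] = 0.384 × 8540 × (813 − 8.19) × 15.9 / [2790 × (1 + 0.0945 × 15.9)] = 4.2×10^7 / 6982 = 6010 m³.
HRT = V/Q = 6010 m³ / 8540 m³·d⁻¹ = 0.7038 d × 24 = 16.89 h.

τ ≈ 16.9 h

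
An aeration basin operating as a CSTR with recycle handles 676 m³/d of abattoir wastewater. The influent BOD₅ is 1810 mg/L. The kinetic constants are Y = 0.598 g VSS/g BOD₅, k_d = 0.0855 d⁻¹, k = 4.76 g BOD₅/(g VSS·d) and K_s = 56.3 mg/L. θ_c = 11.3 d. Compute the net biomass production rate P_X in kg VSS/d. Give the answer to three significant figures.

P_X ≈ 371 kg VSS/d

From the Monod/SRT balance for a CMAS, S = K_s·(1+k_d θ_c)/[θ_c·(Y k − k_d) − 1] = 56.3 × (1 + 0.0855 × 11.3) / [11.3 × (0.598 × 4.76 − 0.0855) − 1] = 110.7 / 30.20 = 3.665 mg/L.
Correct the yield for decay: Y_obs = Y/(1 + k_d θ_c) = 0.598 / (1 + 0.0855 × 11.3) = 0.598 / 1.966 = 0.3041.
Mass of BOD₅ removed per day: Q(S₀ − S) = 676 × 1806 g/m³ = 1221 kg/d.
So the net sludge growth is P_X = 0.3041 × 1221 = 371.4 kg VSS/d.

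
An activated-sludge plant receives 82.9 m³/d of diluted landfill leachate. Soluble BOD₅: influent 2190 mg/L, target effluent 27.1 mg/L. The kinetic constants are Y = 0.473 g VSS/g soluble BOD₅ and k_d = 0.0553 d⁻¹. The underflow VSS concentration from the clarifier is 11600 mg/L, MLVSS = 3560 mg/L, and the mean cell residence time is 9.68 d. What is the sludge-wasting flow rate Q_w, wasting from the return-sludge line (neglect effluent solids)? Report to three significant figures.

Steady-state biomass mass balance: V·X·(1 + k_d·θ_c) = Y·Q·(S₀ − S)·θ_c, so V = 0.473 × 82.9 × (2190 − 27.1) × 9.68 / [3560 × (1 + 0.0553 × 9.68)] = 8.21×10^5 / 5466 = 150.2 m³.
Q_w = (V·X)/(θ_c X_r) = 150.2 × 3560 / (9.68 × 11600) = 4.762 m³/d.

Q_w ≈ 4.76 m³/d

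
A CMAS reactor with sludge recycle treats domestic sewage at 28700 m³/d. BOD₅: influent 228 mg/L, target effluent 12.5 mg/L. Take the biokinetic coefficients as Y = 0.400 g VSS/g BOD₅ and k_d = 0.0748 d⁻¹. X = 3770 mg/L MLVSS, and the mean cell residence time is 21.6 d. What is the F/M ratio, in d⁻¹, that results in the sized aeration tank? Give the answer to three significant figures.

F/M ≈ 0.320 d⁻¹

Rearranging the biomass balance for a CMAS with decay, V = Y·Q·ΔS·θ_c / [X·(1+k_d θ_c)] = 0.400 × 28700 × (228 − 12.5) × 21.6 / [3770 × (1 + 0.0748 × 21.6)] = 5.34×10^7 / 9861 = 5419 m³.
Food-to-microorganism ratio F/M = Q S₀ / (V X) = 28700 × 228 / (5419 × 3770) = 0.3203 d⁻¹.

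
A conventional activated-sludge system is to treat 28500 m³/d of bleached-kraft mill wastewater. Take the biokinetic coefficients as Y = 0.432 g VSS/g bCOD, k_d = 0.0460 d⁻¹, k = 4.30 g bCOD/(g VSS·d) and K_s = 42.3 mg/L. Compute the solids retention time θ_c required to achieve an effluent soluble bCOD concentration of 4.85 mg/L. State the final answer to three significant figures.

θ_c ≈ 6.89 d

At the target effluent, Y k S/(K_s+S) = 0.432×4.30×4.85/47.15 = 0.1911 d⁻¹.
Then 1/θ_c = μ − k_d = 0.1911 − 0.0460 = 0.1451 d⁻¹, giving θ_c = 6.893 d.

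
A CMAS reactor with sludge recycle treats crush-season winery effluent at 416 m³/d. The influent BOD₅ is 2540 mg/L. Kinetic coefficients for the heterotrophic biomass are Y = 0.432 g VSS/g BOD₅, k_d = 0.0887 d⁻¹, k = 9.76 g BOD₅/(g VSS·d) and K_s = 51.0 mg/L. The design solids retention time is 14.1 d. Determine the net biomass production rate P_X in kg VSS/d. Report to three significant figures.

P_X ≈ 203 kg VSS/d

For a completely mixed reactor with recycle the Lawrence–McCarty relation gives S = K_s·(1 + k_d·θ_c) / [θ_c·(Y·k − k_d) − 1] = 51.0 × (1 + 0.0887 × 14.1) / [14.1 × (0.432 × 9.76 − 0.0887) − 1] = 114.8 / 57.20 = 2.007 mg/L.
Y_obs = Y / (1 + k_d θ_c) = 0.432 / (1 + 0.0887 × 14.1) = 0.432 / 2.251 = 0.1919.
Substrate removed = Q·(S₀ − S) = 416 m³/d × (2540 − 2.01) g/m³ = 1.06×10^6 g/d = 1056 kg/d.
Biomass produced: P_X = Y_obs·Q·ΔS = 0.1919 × 1056 ≈ 202.7 kg VSS/d.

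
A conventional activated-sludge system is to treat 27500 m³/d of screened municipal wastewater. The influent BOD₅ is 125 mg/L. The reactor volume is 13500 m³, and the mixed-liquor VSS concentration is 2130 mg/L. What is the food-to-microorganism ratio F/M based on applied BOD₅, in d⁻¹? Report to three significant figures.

F/M = applied load / biomass = Q·S₀/(V·X) = 27500 × 125 / (13500 × 2130) = 0.1195 d⁻¹.

F/M ≈ 0.120 d⁻¹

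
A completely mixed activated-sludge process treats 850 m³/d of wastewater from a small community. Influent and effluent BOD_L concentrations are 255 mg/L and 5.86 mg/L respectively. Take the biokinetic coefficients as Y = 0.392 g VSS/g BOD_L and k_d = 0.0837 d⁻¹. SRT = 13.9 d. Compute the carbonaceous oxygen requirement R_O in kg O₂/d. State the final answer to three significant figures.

R_O ≈ 157 kg O₂/d

Correct the yield for decay: Y_obs = Y/(1 + k_d θ_c) = 0.392 / (1 + 0.0837 × 13.9) = 0.392 / 2.163 = 0.1812.
Mass of BOD_L removed per day: Q(S₀ − S) = 850 × 249.1 g/m³ = 211.8 kg/d.
P_X = Y_obs·Q·(S₀ − S) = 0.1812 × 211.8 = 38.37 kg VSS/d.
R_O = Q·(S₀ − S) − 1.42·P_X = 211.8 − 1.42 × 38.37 = 157.3 kg O₂/d.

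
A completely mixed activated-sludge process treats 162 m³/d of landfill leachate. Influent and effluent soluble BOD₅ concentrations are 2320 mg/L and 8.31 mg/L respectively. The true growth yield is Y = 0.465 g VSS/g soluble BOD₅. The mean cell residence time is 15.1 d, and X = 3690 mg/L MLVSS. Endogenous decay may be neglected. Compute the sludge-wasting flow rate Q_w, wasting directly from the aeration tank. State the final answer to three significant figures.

Q_w ≈ 47.2 m³/d

V·X = Y·Q·ΔS·θ_c gives V = 0.465 × 162 × (2320 − 8.31) × 15.1 / 3690 = 712.6 m³.
With mixed-liquor wasting, θ_c = V/Q_w, so Q_w = V/θ_c = 712.6/15.1 = 47.19 m³/d.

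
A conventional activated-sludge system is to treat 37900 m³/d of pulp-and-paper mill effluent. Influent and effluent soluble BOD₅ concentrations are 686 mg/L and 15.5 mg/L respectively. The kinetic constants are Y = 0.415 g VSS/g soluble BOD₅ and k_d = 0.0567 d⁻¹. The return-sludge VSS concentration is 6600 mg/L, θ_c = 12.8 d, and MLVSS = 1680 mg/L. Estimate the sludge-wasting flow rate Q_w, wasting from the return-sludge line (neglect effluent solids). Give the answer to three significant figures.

Q_w ≈ 926 m³/d

Rearranging the biomass balance for a CMAS with decay, V = Y·Q·ΔS·θ_c / [X·(1+k_d θ_c)] = 0.415 × 37900 × (686 − 15.5) × 12.8 / [1680 × (1 + 0.0567 × 12.8)] = 1.35×10^8 / 2899 = 46559 m³.
Wasting from the return line (neglecting effluent solids): Q_w = V·X / (θ_c·X_r) = 46559 × 1680 / (12.8 × 6600) = 925.9 m³/d.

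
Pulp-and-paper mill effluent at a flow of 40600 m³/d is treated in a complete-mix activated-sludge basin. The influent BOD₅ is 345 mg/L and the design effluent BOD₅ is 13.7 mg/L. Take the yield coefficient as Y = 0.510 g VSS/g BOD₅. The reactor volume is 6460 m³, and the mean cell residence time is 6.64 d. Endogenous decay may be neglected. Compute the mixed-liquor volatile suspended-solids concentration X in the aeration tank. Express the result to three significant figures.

X ≈ 7050 mg/L

Without decay, X = Y Q (S₀−S) θ_c / V = 0.510 × 40600 × (345 − 13.7) × 6.64 / 6460 = 7051 mg/L.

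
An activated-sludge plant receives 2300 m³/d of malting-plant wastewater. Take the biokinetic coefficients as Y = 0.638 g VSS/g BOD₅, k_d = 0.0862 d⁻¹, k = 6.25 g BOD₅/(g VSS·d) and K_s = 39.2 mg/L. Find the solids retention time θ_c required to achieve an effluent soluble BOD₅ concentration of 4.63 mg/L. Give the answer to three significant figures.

θ_c ≈ 2.98 d

From 1/θ_c = Y·k·S/(K_s + S) − k_d: Y·k·S/(K_s+S) = 0.638 × 6.25 × 4.63 / (39.2 + 4.63) = 0.4212 d⁻¹.
1/θ_c = 0.4212 − 0.0862 = 0.3350 d⁻¹, so θ_c = 2.985 d.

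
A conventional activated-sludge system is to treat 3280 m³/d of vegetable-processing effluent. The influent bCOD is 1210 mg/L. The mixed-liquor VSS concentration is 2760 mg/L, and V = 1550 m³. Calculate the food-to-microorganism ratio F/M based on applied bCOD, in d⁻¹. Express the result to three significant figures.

F/M = Q·S₀ / (V·X) = 3280 × 1210 / (1550 × 2760) = 0.9277 g bCOD·(g VSS·d)⁻¹.

F/M ≈ 0.928 d⁻¹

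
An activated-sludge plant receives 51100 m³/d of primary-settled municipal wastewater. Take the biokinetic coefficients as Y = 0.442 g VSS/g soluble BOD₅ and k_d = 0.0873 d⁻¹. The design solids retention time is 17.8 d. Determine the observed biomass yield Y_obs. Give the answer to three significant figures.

Y_obs ≈ 0.173 g VSS/g soluble BOD₅

The observed yield is Y_obs = Y/(1 + k_d·θ_c) = 0.442 / (1 + 0.0873 × 17.8) = 0.442 / 2.554 = 0.1731 g VSS per g soluble BOD₅ removed.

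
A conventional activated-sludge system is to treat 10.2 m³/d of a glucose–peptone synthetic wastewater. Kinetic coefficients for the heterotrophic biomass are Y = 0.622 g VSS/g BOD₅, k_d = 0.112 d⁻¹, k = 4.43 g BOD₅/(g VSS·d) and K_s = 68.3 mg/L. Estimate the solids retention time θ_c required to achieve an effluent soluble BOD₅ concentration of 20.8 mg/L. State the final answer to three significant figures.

Specific growth rate at S = 20.8 mg/L: μ = YkS/(K_s+S) = 0.622·4.43·20.8/(68.3+20.8) = 0.6432 d⁻¹.
Then 1/θ_c = μ − k_d = 0.6432 − 0.112 = 0.5312 d⁻¹, giving θ_c = 1.882 d.

θ_c ≈ 1.88 d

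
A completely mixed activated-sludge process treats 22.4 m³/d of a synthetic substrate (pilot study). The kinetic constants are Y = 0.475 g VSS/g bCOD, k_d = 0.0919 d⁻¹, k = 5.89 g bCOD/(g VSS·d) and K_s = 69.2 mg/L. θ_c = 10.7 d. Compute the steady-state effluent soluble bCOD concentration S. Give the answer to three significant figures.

From the Monod/SRT balance for a CMAS, S = K_s·(1+k_d θ_c)/[θ_c·(Y k − k_d) − 1] = 69.2 × (1 + 0.0919 × 10.7) / [10.7 × (0.475 × 5.89 − 0.0919) − 1] = 137.2 / 27.95 = 4.910 mg/L.

S ≈ 4.91 mg/L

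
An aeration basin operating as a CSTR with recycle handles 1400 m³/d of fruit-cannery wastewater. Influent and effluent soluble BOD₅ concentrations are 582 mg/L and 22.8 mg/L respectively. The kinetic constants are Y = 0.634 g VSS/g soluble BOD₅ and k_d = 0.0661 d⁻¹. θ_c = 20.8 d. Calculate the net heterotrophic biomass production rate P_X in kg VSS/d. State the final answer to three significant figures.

P_X ≈ 209 kg VSS/d

Observed yield with endogenous decay: Y_obs = Y / (1 + k_d·θ_c) = 0.634 / (1 + 0.0661 × 20.8) = 0.634 / 2.375 = 0.2670 g VSS/g soluble BOD₅.
Q·(S₀ − S) = 1400 × (582 − 22.8) × 10⁻³ = 782.9 kg/d removed.
Biomass produced: P_X = Y_obs·Q·ΔS = 0.2670 × 782.9 ≈ 209.0 kg VSS/d.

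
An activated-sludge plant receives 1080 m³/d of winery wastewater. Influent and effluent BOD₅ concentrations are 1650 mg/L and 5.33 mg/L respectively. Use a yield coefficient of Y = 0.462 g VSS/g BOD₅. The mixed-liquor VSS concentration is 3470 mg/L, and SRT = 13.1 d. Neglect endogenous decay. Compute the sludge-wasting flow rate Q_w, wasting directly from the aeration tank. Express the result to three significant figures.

Biomass mass balance (decay neglected): V·X = Y·Q·(S₀ − S)·θ_c, so V = 0.462 × 1080 × (1650 − 5.33) × 13.1 / 3470 = 3098 m³.
With mixed-liquor wasting, θ_c = V/Q_w, so Q_w = V/θ_c = 3098/13.1 = 236.5 m³/d.

Q_w ≈ 236 m³/d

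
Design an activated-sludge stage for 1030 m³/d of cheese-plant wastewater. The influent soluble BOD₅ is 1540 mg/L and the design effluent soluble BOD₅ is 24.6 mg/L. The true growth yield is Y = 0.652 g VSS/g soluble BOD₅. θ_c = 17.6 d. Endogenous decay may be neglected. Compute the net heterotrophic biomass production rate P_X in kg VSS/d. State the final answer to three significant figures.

P_X ≈ 1020 kg VSS/d

No decay correction is needed, so Y_obs = Y = 0.652.
Q·(S₀ − S) = 1030 × (1540 − 24.6) × 10⁻³ = 1561 kg/d removed.
Biomass produced: P_X = Y_obs·Q·ΔS = 0.6520 × 1561 ≈ 1018 kg VSS/d.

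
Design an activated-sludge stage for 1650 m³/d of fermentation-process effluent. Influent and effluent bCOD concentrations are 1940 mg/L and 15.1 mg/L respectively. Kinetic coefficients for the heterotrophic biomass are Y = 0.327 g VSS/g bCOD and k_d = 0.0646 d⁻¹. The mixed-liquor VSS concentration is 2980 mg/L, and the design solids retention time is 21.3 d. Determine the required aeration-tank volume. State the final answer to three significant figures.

V ≈ 3120 m³

Steady-state biomass mass balance: V·X·(1 + k_d·θ_c) = Y·Q·(S₀ − S)·θ_c, so V = 0.327 × 1650 × (1940 − 15.1) × 21.3 / [2980 × (1 + 0.0646 × 21.3)] = 2.21×10^7 / 7080 = 3124 m³.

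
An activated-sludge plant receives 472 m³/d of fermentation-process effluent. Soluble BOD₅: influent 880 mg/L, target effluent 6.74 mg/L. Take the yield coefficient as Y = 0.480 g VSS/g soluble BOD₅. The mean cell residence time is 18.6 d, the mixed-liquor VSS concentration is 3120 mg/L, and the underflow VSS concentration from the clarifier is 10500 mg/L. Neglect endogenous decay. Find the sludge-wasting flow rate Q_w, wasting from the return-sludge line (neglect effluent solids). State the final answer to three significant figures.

Q_w ≈ 18.8 m³/d

Biomass mass balance (decay neglected): V·X = Y·Q·(S₀ − S)·θ_c, so V = 0.480 × 472 × (880 − 6.74) × 18.6 / 3120 = 1179 m³.
θ_c = V·X/(Q_w·X_r) when wasting from the recycle, so Q_w = V·X/(θ_c·X_r) = 1179 × 3120 / (18.6 × 10500) = 18.84 m³/d.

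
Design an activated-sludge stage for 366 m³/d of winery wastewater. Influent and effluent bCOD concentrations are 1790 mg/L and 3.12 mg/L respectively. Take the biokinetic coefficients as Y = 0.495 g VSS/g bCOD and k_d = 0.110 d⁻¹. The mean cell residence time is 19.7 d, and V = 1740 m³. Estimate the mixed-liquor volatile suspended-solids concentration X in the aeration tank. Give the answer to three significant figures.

X ≈ 1160 mg/L

X = Y·Q·ΔS·θ_c / [V·(1 + k_d θ_c)] = 0.495 × 366 × (1790 − 3.12) × 19.7 / [1740 × (1 + 0.110 × 19.7)] = 1157 mg/L.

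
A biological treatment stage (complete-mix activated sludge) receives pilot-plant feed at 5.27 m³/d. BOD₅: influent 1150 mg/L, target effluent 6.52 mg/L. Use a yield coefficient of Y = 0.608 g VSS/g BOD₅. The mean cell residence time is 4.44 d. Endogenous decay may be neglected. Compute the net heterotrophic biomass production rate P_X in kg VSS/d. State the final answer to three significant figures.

Since k_d ≈ 0, Y_obs = Y = 0.608 g VSS/g BOD₅.
ΔS = 1150 − 6.52 = 1143 mg/L, so the substrate removal rate is 5.27 × 1143/1000 = 6.026 kg BOD₅/d.
Net biomass production P_X = Y_obs × Q·(S₀ − S) = 0.6080 × 6.026 = 3.664 kg VSS/d.

P_X ≈ 3.66 kg VSS/d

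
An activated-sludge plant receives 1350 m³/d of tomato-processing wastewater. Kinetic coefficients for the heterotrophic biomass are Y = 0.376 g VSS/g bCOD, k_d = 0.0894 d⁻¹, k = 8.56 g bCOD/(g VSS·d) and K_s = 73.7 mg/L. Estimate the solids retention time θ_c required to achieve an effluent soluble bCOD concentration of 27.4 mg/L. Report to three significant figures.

Specific growth rate at S = 27.4 mg/L: μ = YkS/(K_s+S) = 0.376·8.56·27.4/(73.7+27.4) = 0.8723 d⁻¹.
1/θ_c = 0.8723 − 0.0894 = 0.7829 d⁻¹, so θ_c = 1.277 d.

θ_c ≈ 1.28 d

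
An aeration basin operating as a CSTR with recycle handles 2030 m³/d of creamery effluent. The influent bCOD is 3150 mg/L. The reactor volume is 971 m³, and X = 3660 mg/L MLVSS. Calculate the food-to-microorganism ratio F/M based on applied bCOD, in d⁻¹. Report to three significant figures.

F/M = Q·S₀ / (V·X) = 2030 × 3150 / (971.0 × 3660) = 1.799 g bCOD·(g VSS·d)⁻¹.

F/M ≈ 1.80 d⁻¹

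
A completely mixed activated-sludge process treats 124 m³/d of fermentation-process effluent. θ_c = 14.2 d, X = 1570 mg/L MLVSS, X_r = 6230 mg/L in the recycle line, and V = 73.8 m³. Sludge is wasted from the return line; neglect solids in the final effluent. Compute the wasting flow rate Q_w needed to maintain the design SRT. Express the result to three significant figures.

Q_w = (V·X)/(θ_c X_r) = 73.80 × 1570 / (14.2 × 6230) = 1.310 m³/d.

Q_w ≈ 1.31 m³/d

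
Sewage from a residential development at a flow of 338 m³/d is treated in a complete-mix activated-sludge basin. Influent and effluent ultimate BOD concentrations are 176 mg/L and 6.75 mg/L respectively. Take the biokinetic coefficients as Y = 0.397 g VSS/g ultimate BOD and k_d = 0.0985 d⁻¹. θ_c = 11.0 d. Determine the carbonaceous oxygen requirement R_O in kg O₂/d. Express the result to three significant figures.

R_O ≈ 41.7 kg O₂/d

Y_obs = Y / (1 + k_d θ_c) = 0.397 / (1 + 0.0985 × 11.0) = 0.397 / 2.083 = 0.1905.
Substrate removed = Q·(S₀ − S) = 338 m³/d × (176 − 6.75) g/m³ = 5.72×10^4 g/d = 57.21 kg/d.
Net sludge production P_X = 0.1905 × 57.21 = 10.90 kg VSS/d.
R_O = Q·(S₀ − S) − 1.42·P_X = 57.21 − 1.42 × 10.90 = 41.73 kg O₂/d.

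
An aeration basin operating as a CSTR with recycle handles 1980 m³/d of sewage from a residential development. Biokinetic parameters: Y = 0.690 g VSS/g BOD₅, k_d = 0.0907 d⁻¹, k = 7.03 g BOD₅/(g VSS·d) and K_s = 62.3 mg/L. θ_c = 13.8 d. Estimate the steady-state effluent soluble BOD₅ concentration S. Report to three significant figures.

For a completely mixed reactor with recycle the Lawrence–McCarty relation gives S = K_s·(1 + k_d·θ_c) / [θ_c·(Y·k − k_d) − 1] = 62.3 × (1 + 0.0907 × 13.8) / [13.8 × (0.690 × 7.03 − 0.0907) − 1] = 140.3 / 64.69 = 2.169 mg/L.

S ≈ 2.17 mg/L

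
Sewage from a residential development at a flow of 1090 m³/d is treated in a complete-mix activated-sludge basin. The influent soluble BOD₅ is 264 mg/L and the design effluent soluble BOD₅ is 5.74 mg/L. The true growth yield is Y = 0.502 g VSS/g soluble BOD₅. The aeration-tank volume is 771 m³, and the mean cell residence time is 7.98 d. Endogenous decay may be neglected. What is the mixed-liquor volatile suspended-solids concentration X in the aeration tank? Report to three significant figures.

X ≈ 1460 mg/L

X = Y·Q·ΔS·θ_c / V = 0.502 × 1090 × (264 − 5.74) × 7.98 / 771 = 1463 mg/L.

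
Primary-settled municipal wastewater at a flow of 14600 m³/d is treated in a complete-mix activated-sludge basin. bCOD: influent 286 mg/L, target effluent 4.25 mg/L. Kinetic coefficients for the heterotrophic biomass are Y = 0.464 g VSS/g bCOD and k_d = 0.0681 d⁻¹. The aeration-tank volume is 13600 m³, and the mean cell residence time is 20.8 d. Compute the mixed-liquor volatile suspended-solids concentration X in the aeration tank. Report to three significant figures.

Solving the biomass balance for X: X = Y Q (S₀−S) θ_c / [V (1+k_d θ_c)] = 0.464 × 14600 × (286 − 4.25) × 20.8 / [13600 × (1 + 0.0681 × 20.8)] = 1208 mg/L.

X ≈ 1210 mg/L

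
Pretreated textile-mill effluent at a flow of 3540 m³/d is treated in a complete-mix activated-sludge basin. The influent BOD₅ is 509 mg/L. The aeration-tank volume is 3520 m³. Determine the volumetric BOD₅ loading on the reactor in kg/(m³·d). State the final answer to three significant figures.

L_v ≈ 0.512 kg BOD₅/(m³·d)

L_v = Q S₀ / V = 3540 × 509 × 10⁻³ / 3520 = 0.5119 kg/(m³·d).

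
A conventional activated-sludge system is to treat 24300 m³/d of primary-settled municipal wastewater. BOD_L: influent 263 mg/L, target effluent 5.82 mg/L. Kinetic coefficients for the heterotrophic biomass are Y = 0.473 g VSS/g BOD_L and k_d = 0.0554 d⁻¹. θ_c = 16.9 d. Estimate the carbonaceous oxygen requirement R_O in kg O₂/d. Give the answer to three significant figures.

R_O ≈ 4080 kg O₂/d

Y_obs = Y / (1 + k_d θ_c) = 0.473 / (1 + 0.0554 × 16.9) = 0.473 / 1.936 = 0.2443.
Substrate removed = Q·(S₀ − S) = 24300 m³/d × (263 − 5.82) g/m³ = 6.25×10^6 g/d = 6249 kg/d.
P_X = Y_obs·Q·(S₀ − S) = 0.2443 × 6249 = 1527 kg VSS/d.
Carbonaceous O₂ demand = substrate oxidised − cell-mass equivalent = 6249 − 1.42 × 1527 = 4082 kg O₂/d.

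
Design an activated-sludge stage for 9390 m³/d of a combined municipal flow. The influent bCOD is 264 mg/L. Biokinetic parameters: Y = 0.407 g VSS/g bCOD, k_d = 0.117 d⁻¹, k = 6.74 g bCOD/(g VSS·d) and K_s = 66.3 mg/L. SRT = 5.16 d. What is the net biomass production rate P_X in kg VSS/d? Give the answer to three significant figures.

P_X ≈ 609 kg VSS/d

Effluent substrate depends only on kinetics and SRT: S = K_s(1 + k_d θ_c) / [θ_c(Yk − k_d) − 1] = 66.3 × (1 + 0.117 × 5.16) / [5.16 × (0.407 × 6.74 − 0.117) − 1] = 106.3 / 12.55 = 8.472 mg/L.
The observed yield is Y_obs = Y/(1 + k_d·θ_c) = 0.407 / (1 + 0.117 × 5.16) = 0.407 / 1.604 = 0.2538 g VSS per g bCOD removed.
ΔS = 264 − 8.47 = 255.5 mg/L, so the substrate removal rate is 9390 × 255.5/1000 = 2399 kg bCOD/d.
So the net sludge growth is P_X = 0.2538 × 2399 = 608.9 kg VSS/d.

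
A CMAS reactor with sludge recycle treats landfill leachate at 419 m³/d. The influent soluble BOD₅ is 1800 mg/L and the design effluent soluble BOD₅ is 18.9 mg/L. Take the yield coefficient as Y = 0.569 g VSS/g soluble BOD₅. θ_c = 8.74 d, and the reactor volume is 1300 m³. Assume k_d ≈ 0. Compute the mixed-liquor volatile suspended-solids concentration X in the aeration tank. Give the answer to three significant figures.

Without decay, X = Y Q (S₀−S) θ_c / V = 0.569 × 419 × (1800 − 18.9) × 8.74 / 1300 = 2855 mg/L.

X ≈ 2850 mg/L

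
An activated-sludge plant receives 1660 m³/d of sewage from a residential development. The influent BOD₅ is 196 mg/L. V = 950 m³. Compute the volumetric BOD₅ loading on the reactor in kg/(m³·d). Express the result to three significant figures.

L_v ≈ 0.342 kg BOD₅/(m³·d)

L_v = Q S₀ / V = 1660 × 196 × 10⁻³ / 950.0 = 0.3425 kg/(m³·d).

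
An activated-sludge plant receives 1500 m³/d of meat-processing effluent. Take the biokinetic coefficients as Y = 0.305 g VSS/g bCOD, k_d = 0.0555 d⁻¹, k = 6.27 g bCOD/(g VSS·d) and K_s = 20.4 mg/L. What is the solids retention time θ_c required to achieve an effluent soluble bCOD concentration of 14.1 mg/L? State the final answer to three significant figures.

θ_c ≈ 1.38 d

At the target effluent, Y k S/(K_s+S) = 0.305×6.27×14.1/34.50 = 0.7816 d⁻¹.
1/θ_c = 0.7816 − 0.0555 = 0.7261 d⁻¹, so θ_c = 1.377 d.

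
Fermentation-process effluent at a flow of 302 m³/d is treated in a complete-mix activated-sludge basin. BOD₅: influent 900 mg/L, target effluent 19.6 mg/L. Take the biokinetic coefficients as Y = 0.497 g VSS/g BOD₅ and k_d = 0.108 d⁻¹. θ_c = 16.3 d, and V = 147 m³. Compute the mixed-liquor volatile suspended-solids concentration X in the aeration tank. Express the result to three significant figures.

Solving the biomass balance for X: X = Y Q (S₀−S) θ_c / [V (1+k_d θ_c)] = 0.497 × 302 × (900 − 19.6) × 16.3 / [147 × (1 + 0.108 × 16.3)] = 5308 mg/L.

X ≈ 5310 mg/L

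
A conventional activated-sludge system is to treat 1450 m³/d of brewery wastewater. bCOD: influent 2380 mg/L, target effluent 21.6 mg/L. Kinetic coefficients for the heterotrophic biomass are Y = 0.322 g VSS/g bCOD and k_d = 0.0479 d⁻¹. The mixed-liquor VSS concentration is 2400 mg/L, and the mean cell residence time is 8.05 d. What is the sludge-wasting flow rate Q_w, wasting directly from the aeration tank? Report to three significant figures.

Q_w ≈ 331 m³/d

Steady-state biomass mass balance: V·X·(1 + k_d·θ_c) = Y·Q·(S₀ − S)·θ_c, so V = 0.322 × 1450 × (2380 − 21.6) × 8.05 / [2400 × (1 + 0.0479 × 8.05)] = 8.86×10^6 / 3325 = 2666 m³.
Wasting from the aeration tank: Q_w = V / θ_c = 2666 / 8.05 = 331.1 m³/d.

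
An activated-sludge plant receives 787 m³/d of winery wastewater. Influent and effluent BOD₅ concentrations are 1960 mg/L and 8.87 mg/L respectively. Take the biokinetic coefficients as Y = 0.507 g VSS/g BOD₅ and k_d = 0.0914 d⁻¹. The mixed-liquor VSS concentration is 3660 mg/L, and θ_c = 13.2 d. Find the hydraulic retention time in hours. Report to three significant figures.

Rearranging the biomass balance for a CMAS with decay, V = Y·Q·ΔS·θ_c / [X·(1+k_d θ_c)] = 0.507 × 787 × (1960 − 8.87) × 13.2 / [3660 × (1 + 0.0914 × 13.2)] = 1.03×10^7 / 8076 = 1273 m³.
HRT = V/Q = 1273 m³ / 787 m³·d⁻¹ = 1.617 d × 24 = 38.81 h.

τ ≈ 38.8 h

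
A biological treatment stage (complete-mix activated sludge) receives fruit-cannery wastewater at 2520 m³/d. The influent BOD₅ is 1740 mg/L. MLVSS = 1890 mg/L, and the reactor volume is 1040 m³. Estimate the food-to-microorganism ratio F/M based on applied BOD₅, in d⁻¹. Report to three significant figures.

F/M = Q·S₀ / (V·X) = 2520 × 1740 / (1040 × 1890) = 2.231 g BOD₅·(g VSS·d)⁻¹.

F/M ≈ 2.23 d⁻¹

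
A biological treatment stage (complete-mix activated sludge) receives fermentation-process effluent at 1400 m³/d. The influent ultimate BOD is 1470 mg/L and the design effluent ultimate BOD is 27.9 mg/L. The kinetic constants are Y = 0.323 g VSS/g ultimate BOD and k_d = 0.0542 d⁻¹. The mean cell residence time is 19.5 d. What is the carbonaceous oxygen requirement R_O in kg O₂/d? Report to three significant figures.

R_O ≈ 1570 kg O₂/d

Y_obs = Y / (1 + k_d θ_c) = 0.323 / (1 + 0.0542 × 19.5) = 0.323 / 2.057 = 0.1570.
Substrate removed = Q·(S₀ − S) = 1400 m³/d × (1470 − 27.9) g/m³ = 2.02×10^6 g/d = 2019 kg/d.
Biomass synthesised: P_X = Y_obs × 2019 = 317.0 kg VSS/d.
R_O = Q·(S₀ − S) − 1.42·P_X = 2019 − 1.42 × 317.0 = 1569 kg O₂/d.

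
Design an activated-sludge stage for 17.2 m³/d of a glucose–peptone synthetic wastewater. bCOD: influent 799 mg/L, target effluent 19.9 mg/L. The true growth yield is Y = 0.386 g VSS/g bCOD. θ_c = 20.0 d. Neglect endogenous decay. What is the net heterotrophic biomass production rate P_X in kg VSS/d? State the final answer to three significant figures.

Since k_d ≈ 0, Y_obs = Y = 0.386 g VSS/g bCOD.
ΔS = 799 − 19.9 = 779.1 mg/L, so the substrate removal rate is 17.2 × 779.1/1000 = 13.40 kg bCOD/d.
Biomass produced: P_X = Y_obs·Q·ΔS = 0.3860 × 13.40 ≈ 5.173 kg VSS/d.

P_X ≈ 5.17 kg VSS/d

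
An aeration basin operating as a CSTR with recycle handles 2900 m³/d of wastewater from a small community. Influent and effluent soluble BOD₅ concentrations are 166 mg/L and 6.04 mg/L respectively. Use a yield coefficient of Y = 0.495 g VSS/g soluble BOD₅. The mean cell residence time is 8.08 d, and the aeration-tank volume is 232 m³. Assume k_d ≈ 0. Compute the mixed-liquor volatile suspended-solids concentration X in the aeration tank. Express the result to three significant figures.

X ≈ 8000 mg/L

X = Y·Q·ΔS·θ_c / V = 0.495 × 2900 × (166 − 6.04) × 8.08 / 232 = 7997 mg/L.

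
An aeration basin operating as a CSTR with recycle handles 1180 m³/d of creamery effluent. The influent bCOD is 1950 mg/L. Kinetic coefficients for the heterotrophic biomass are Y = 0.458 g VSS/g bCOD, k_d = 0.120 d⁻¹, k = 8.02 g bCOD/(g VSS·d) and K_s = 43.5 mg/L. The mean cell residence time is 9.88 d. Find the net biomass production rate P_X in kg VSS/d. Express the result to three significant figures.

P_X ≈ 481 kg VSS/d

For a completely mixed reactor with recycle the Lawrence–McCarty relation gives S = K_s·(1 + k_d·θ_c) / [θ_c·(Y·k − k_d) − 1] = 43.5 × (1 + 0.120 × 9.88) / [9.88 × (0.458 × 8.02 − 0.120) − 1] = 95.07 / 34.11 = 2.788 mg/L.
Correct the yield for decay: Y_obs = Y/(1 + k_d θ_c) = 0.458 / (1 + 0.120 × 9.88) = 0.458 / 2.186 = 0.2096.
Substrate removed = Q·(S₀ − S) = 1180 m³/d × (1950 − 2.79) g/m³ = 2.3×10^6 g/d = 2298 kg/d.
P_X = Y_obs · Q(S₀ − S) = 0.2096 × 2298 = 481.5 kg VSS/d.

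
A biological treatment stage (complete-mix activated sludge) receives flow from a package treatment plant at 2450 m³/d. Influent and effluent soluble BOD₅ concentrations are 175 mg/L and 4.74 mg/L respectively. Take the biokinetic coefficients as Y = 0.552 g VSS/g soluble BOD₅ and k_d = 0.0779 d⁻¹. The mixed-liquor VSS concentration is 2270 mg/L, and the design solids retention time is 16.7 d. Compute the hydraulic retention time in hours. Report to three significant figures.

Rearranging the biomass balance for a CMAS with decay, V = Y·Q·ΔS·θ_c / [X·(1+k_d θ_c)] = 0.552 × 2450 × (175 − 4.74) × 16.7 / [2270 × (1 + 0.0779 × 16.7)] = 3.85×10^6 / 5223 = 736.2 m³.
Hydraulic retention time τ = V/Q = 736.2 / 2450 = 0.3005 d = 7.212 h.

τ ≈ 7.21 h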